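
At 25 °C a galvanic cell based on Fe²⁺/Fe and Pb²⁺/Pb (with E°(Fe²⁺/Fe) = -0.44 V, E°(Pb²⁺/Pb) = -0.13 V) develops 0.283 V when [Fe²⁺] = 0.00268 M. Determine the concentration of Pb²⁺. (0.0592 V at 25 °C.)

From the Nernst equation, log Q = n(E° − E)/0.0592 = 2(0.31 − 0.283)/0.0592 = 0.912, so Q = 8.17.
With Q = [Fe²⁺]/[Pb²⁺] and the known concentrations, [Pb²⁺] in the denominator gives [Pb²⁺] = 3.3 × 10^-4 M.

3.3 × 10^-4 M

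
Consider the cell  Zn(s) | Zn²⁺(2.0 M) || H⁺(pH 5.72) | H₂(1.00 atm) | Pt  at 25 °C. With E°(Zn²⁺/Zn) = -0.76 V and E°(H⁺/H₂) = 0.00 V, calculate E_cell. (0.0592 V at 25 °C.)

0.41 V

The hydrogen couple is the cathode, so E°_cell = 0.76 V; n = 2.
[H⁺] = 10^(−5.72) = 1.9 × 10^-6 M, and Q = [Zn²⁺]·P(H₂) / [H⁺]^2 = 5.51 × 10^11.
E = E° − (0.0592/2) log Q = 0.76 − (0.0592/2)(11.741) = 0.412 V.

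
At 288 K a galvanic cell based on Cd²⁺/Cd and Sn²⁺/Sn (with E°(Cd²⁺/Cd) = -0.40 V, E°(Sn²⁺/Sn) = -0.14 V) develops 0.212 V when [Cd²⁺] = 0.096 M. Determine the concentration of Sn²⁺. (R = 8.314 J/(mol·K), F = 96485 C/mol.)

0.002 M

From the Nernst equation, ln Q = nF(E° − E)/RT = 2×96485×(0.26 − 0.212)/(8.314×288) = 3.868, so Q = 47.9.
With Q = [Cd²⁺]/[Sn²⁺] and the known concentrations, [Sn²⁺] in the denominator gives [Sn²⁺] = 0.002 M.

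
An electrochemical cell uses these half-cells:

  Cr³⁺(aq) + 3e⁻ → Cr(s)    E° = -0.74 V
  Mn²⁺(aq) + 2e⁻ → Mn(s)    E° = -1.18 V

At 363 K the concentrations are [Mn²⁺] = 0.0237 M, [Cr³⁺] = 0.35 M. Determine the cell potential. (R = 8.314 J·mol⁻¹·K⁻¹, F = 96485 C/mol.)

The Cr³⁺/Cr couple has the higher reduction potential and acts as the cathode, so E°_cell = -0.74 − (-1.18) = 0.44 V.
Balancing electrons gives n = 6; the reaction quotient is Q = [Mn²⁺]^3/[Cr³⁺]^2 = 1.09 × 10^-4.
E = E° − (RT/nF) ln Q = 0.44 − (8.314×363)/(6×96485) × (-9.127) = 0.440 + 0.048 = 0.488 V.

0.488 V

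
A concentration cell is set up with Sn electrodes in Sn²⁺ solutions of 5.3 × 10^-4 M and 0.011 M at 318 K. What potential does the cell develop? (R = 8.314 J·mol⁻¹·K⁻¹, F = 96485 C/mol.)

0.042 V

Both half-cells are Sn²⁺/Sn, so E°_cell = 0. The concentrated side is the cathode; the cell reaction moves Sn²⁺ from high to low concentration with n = 2.
Q = [Sn²⁺]_dilute/[Sn²⁺]_conc = 5.3 × 10^-4/0.011 = 0.0482.
E = 0 − (RT/nF) ln Q = −((8.314×318)/(2×96485))(-3.033) = 0.0416 V.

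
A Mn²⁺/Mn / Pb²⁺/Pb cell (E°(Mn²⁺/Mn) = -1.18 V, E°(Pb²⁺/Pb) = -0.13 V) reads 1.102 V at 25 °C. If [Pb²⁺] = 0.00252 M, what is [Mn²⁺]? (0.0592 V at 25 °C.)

4.4 × 10^-5 M

From the Nernst equation, log Q = n(E° − E)/0.0592 = 2(1.05 − 1.102)/0.0592 = -1.757, so Q = 0.0175.
With Q = [Mn²⁺]/[Pb²⁺] and the known concentrations, [Mn²⁺] in the numerator gives [Mn²⁺] = 4.4 × 10^-5 M.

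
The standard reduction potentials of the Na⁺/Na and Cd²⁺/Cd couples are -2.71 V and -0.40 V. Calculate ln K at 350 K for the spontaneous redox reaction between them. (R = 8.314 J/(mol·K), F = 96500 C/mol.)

E°_cell = -0.40 − (-2.71) = 2.31 V, with n = 2 electrons transferred.
At equilibrium E = 0, so the Nernst equation gives ln K = nFE°/RT = (2)(96500)(2.31)/((8.314)(350)) = 153.21.

ln K = 153.2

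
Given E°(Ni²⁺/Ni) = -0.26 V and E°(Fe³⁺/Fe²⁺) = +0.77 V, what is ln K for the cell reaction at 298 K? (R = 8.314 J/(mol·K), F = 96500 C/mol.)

ln K = 80.2

E°_cell = +0.77 − (-0.26) = 1.03 V, with n = 2 electrons transferred.
At equilibrium E = 0, so the Nernst equation gives ln K = nFE°/RT = (2)(96500)(1.03)/((8.314)(298)) = 80.24.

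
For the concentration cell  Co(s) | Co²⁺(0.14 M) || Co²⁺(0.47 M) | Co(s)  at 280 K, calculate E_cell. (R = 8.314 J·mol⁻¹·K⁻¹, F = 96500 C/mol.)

0.015 V

Both half-cells are Co²⁺/Co, so E°_cell = 0. The concentrated side is the cathode; the cell reaction moves Co²⁺ from high to low concentration with n = 2.
Q = [Co²⁺]_dilute/[Co²⁺]_conc = 0.14/0.47 = 0.298.
E = 0 − (RT/nF) ln Q = −((8.314×280)/(2×96500))(-1.211) = 0.0146 V.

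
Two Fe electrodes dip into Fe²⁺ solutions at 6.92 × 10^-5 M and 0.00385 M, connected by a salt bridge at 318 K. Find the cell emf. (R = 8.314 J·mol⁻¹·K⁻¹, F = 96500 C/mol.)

0.055 V

Both half-cells are Fe²⁺/Fe, so E°_cell = 0. The concentrated side is the cathode; the cell reaction moves Fe²⁺ from high to low concentration with n = 2.
Q = [Fe²⁺]_dilute/[Fe²⁺]_conc = 6.92 × 10^-5/0.00385 = 0.0180.
E = 0 − (RT/nF) ln Q = −((8.314×318)/(2×96500))(-4.019) = 0.0551 V.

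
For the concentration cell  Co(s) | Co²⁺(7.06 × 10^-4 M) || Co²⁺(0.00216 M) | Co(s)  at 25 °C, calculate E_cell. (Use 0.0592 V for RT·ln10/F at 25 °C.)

0.014 V

Both half-cells are Co²⁺/Co, so E°_cell = 0. The concentrated side is the cathode; the cell reaction moves Co²⁺ from high to low concentration with n = 2.
Q = [Co²⁺]_dilute/[Co²⁺]_conc = 7.06 × 10^-4/0.00216 = 0.327.
E = 0 − (0.0592/2) log Q = −(0.0592/2)(-0.486) = 0.0144 V.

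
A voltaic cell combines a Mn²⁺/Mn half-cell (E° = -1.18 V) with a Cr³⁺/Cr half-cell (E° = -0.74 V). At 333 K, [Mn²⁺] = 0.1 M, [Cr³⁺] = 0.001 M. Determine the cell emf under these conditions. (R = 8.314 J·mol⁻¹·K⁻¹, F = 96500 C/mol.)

0.407 V

The Cr³⁺/Cr couple has the higher reduction potential and acts as the cathode, so E°_cell = -0.74 − (-1.18) = 0.44 V.
Balancing electrons gives n = 6; the reaction quotient is Q = [Mn²⁺]^3/[Cr³⁺]^2 = 1000.
E = E° − (RT/nF) ln Q = 0.44 − (8.314×333)/(6×96500) × (6.908) = 0.440 − 0.033 = 0.407 V.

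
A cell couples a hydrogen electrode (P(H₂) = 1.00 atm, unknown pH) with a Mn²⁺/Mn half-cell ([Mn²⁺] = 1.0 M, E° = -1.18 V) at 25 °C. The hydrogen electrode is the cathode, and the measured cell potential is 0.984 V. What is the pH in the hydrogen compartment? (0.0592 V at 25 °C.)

E°_cell = 1.18 V and n = 2.
log Q = n(E° − E)/0.0592 = 2×(1.18 − 0.984)/0.0592 = 6.622.
With Q = [Mn²⁺]·P(H₂) / [H⁺]^2, solving for [H⁺] gives log[H⁺] = -3.311, so pH = 3.31.

pH = 3.31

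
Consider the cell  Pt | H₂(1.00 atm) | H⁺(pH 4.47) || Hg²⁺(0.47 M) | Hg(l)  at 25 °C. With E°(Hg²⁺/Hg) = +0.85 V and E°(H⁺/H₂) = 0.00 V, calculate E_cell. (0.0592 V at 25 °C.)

The Hg²⁺/Hg couple is the cathode, so E°_cell = 0.85 V; n = 2.
[H⁺] = 10^(−4.47) = 3.4 × 10^-5 M, and Q = [H⁺]^2 / ([Hg²⁺]·P(H₂)) = 2.44 × 10^-9.
E = E° − (0.0592/2) log Q = 0.85 − (0.0592/2)(-8.612) = 1.105 V.

1.10 V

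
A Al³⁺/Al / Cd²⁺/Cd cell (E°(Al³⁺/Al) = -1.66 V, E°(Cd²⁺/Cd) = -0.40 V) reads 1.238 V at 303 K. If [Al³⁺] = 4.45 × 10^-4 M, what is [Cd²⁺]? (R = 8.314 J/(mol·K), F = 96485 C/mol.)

0.0011 M

From the Nernst equation, ln Q = nF(E° − E)/RT = 6×96485×(1.26 − 1.238)/(8.314×303) = 5.056, so Q = 157.
With Q = [Al³⁺]^2/[Cd²⁺]^3 and the known concentrations, [Cd²⁺]^3 in the denominator gives [Cd²⁺] = 0.0011 M.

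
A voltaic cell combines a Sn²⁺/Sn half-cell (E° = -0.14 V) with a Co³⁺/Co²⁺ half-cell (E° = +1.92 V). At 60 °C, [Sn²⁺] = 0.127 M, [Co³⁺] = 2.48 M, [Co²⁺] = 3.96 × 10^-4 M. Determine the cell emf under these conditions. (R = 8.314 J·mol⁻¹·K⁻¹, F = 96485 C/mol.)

2.34 V

The Co³⁺/Co²⁺ couple has the higher reduction potential and acts as the cathode, so E°_cell = +1.92 − (-0.14) = 2.06 V.
Balancing electrons gives n = 2; the reaction quotient is Q = [Sn²⁺]·[Co²⁺]^2/[Co³⁺]^2 = 3.24 × 10^-9.
E = E° − (RT/nF) ln Q = 2.06 − (8.314×333)/(2×96485) × (-19.548) = 2.060 + 0.280 = 2.340 V.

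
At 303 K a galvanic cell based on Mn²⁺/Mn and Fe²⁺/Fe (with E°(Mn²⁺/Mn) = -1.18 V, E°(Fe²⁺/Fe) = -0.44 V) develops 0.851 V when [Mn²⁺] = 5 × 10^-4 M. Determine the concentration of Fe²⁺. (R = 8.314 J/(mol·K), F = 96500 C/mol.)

From the Nernst equation, ln Q = nF(E° − E)/RT = 2×96500×(0.74 − 0.851)/(8.314×303) = -8.504, so Q = 2.03 × 10^-4.
With Q = [Mn²⁺]/[Fe²⁺] and the known concentrations, [Fe²⁺] in the denominator gives [Fe²⁺] = 2.5 M.

2.5 M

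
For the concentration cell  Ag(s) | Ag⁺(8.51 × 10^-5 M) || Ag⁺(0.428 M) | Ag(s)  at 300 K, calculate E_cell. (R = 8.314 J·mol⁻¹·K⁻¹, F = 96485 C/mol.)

0.22 V

Both half-cells are Ag⁺/Ag, so E°_cell = 0. The concentrated side is the cathode; the cell reaction moves Ag⁺ from high to low concentration with n = 1.
Q = [Ag⁺]_dilute/[Ag⁺]_conc = 8.51 × 10^-5/0.428 = 1.99 × 10^-4.
E = 0 − (RT/nF) ln Q = −((8.314×300)/(1×96485))(-8.523) = 0.2203 V.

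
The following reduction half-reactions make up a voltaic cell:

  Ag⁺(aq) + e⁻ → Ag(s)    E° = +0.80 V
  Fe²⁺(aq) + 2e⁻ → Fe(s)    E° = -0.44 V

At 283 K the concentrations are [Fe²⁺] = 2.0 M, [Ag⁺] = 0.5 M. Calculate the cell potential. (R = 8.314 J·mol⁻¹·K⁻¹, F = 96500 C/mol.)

1.21 V

The Ag⁺/Ag couple has the higher reduction potential and acts as the cathode, so E°_cell = +0.80 − (-0.44) = 1.24 V.
Balancing electrons gives n = 2; the reaction quotient is Q = [Fe²⁺]/[Ag⁺]^2 = 8.00.
E = E° − (RT/nF) ln Q = 1.24 − (8.314×283)/(2×96500) × (2.079) = 1.240 − 0.025 = 1.215 V.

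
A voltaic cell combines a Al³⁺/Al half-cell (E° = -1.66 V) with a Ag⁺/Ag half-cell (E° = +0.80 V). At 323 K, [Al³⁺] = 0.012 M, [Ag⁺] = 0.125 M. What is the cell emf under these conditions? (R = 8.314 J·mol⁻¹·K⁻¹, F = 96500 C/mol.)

2.44 V

The Ag⁺/Ag couple has the higher reduction potential and acts as the cathode, so E°_cell = +0.80 − (-1.66) = 2.46 V.
Balancing electrons gives n = 3; the reaction quotient is Q = [Al³⁺]/[Ag⁺]^3 = 6.14.
E = E° − (RT/nF) ln Q = 2.46 − (8.314×323)/(3×96500) × (1.815) = 2.460 − 0.017 = 2.443 V.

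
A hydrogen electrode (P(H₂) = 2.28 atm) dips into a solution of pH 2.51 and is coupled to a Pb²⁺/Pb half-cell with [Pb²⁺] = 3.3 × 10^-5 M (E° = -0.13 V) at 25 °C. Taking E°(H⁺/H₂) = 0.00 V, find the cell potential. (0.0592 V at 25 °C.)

The hydrogen couple is the cathode, so E°_cell = 0.13 V; n = 2.
[H⁺] = 10^(−2.51) = 0.0031 M, and Q = [Pb²⁺]·P(H₂) / [H⁺]^2 = 7.88.
E = E° − (0.0592/2) log Q = 0.13 − (0.0592/2)(0.896) = 0.103 V.

0.10 V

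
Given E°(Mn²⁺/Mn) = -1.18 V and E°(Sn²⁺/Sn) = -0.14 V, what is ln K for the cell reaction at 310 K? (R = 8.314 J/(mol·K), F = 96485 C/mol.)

ln K = 77.9

E°_cell = -0.14 − (-1.18) = 1.04 V, with n = 2 electrons transferred.
At equilibrium E = 0, so the Nernst equation gives ln K = nFE°/RT = (2)(96485)(1.04)/((8.314)(310)) = 77.87.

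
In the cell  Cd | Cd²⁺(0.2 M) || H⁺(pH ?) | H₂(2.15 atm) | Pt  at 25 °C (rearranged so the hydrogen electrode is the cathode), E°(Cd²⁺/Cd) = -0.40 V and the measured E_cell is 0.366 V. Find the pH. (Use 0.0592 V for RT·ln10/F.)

E°_cell = 0.40 V and n = 2.
log Q = n(E° − E)/0.0592 = 2×(0.40 − 0.366)/0.0592 = 1.149.
With Q = [Cd²⁺]·P(H₂) / [H⁺]^2, solving for [H⁺] gives log[H⁺] = -0.758, so pH = 0.76.

pH = 0.76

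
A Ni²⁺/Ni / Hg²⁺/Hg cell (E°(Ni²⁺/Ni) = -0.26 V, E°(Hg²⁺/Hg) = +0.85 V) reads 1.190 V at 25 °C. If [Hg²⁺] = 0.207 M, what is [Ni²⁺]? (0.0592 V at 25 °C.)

From the Nernst equation, log Q = n(E° − E)/0.0592 = 2(1.11 − 1.190)/0.0592 = -2.703, so Q = 0.00198.
With Q = [Ni²⁺]/[Hg²⁺] and the known concentrations, [Ni²⁺] in the numerator gives [Ni²⁺] = 4.1 × 10^-4 M.

4.1 × 10^-4 M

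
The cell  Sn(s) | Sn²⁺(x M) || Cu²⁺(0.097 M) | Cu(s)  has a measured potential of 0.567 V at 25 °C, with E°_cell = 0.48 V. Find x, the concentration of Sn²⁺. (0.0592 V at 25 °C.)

From the Nernst equation, log Q = n(E° − E)/0.0592 = 2(0.48 − 0.567)/0.0592 = -2.939, so Q = 0.00115.
With Q = [Sn²⁺]/[Cu²⁺] and the known concentrations, [Sn²⁺] in the numerator gives [Sn²⁺] = 1.1 × 10^-4 M.

1.1 × 10^-4 M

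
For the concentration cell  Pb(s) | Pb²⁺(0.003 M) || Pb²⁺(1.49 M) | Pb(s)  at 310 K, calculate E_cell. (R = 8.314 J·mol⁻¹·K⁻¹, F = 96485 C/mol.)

0.083 V

Both half-cells are Pb²⁺/Pb, so E°_cell = 0. The concentrated side is the cathode; the cell reaction moves Pb²⁺ from high to low concentration with n = 2.
Q = [Pb²⁺]_dilute/[Pb²⁺]_conc = 0.003/1.49 = 0.00201.
E = 0 − (RT/nF) ln Q = −((8.314×310)/(2×96485))(-6.208) = 0.0829 V.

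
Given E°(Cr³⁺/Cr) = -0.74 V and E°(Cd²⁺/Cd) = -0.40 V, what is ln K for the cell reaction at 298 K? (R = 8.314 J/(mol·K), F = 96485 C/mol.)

ln K = 79.4

E°_cell = -0.40 − (-0.74) = 0.34 V, with n = 6 electrons transferred.
At equilibrium E = 0, so the Nernst equation gives ln K = nFE°/RT = (6)(96485)(0.34)/((8.314)(298)) = 79.44.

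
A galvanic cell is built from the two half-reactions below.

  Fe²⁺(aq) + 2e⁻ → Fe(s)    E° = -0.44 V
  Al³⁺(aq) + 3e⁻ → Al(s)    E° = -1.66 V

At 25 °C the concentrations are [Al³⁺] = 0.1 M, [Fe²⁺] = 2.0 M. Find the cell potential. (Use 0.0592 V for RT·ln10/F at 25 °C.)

The Fe²⁺/Fe couple has the higher reduction potential and acts as the cathode, so E°_cell = -0.44 − (-1.66) = 1.22 V.
Balancing electrons gives n = 6; the reaction quotient is Q = [Al³⁺]^2/[Fe²⁺]^3 = 0.00125.
At 25 °C, E = E° − (0.0592/n) log Q = 1.22 − (0.0592/6)(-2.903) = 1.220 + 0.029 = 1.249 V.

1.25 V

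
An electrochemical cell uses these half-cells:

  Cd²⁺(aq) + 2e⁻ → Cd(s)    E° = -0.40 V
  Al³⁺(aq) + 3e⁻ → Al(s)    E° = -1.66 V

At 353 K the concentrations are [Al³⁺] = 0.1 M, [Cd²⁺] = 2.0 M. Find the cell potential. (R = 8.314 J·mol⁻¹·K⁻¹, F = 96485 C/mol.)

The Cd²⁺/Cd couple has the higher reduction potential and acts as the cathode, so E°_cell = -0.40 − (-1.66) = 1.26 V.
Balancing electrons gives n = 6; the reaction quotient is Q = [Al³⁺]^2/[Cd²⁺]^3 = 0.00125.
E = E° − (RT/nF) ln Q = 1.26 − (8.314×353)/(6×96485) × (-6.685) = 1.260 + 0.034 = 1.294 V.

1.29 V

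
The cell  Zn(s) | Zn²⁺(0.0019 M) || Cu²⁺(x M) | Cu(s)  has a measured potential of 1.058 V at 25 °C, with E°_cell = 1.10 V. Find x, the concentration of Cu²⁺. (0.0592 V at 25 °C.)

From the Nernst equation, log Q = n(E° − E)/0.0592 = 2(1.10 − 1.058)/0.0592 = 1.419, so Q = 26.2.
With Q = [Zn²⁺]/[Cu²⁺] and the known concentrations, [Cu²⁺] in the denominator gives [Cu²⁺] = 7.2 × 10^-5 M.

7.2 × 10^-5 M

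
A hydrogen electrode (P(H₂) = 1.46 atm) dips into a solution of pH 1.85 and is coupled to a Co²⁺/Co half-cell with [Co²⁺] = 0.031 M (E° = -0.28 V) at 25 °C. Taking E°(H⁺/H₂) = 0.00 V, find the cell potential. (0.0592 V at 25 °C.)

0.21 V

The hydrogen couple is the cathode, so E°_cell = 0.28 V; n = 2.
[H⁺] = 10^(−1.85) = 0.014 M, and Q = [Co²⁺]·P(H₂) / [H⁺]^2 = 227.
E = E° − (0.0592/2) log Q = 0.28 − (0.0592/2)(2.356) = 0.210 V.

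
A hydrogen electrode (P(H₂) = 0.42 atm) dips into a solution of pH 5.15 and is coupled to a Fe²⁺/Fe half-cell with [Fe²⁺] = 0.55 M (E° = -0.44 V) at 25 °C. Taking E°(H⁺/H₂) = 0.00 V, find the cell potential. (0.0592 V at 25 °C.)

The hydrogen couple is the cathode, so E°_cell = 0.44 V; n = 2.
[H⁺] = 10^(−5.15) = 7.1 × 10^-6 M, and Q = [Fe²⁺]·P(H₂) / [H⁺]^2 = 4.61 × 10^9.
E = E° − (0.0592/2) log Q = 0.44 − (0.0592/2)(9.664) = 0.154 V.

0.15 V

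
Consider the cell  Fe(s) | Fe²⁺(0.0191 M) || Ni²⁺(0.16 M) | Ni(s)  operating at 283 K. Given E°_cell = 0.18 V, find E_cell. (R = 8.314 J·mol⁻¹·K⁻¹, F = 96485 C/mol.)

0.206 V

Balancing electrons gives n = 2; the reaction quotient is Q = [Fe²⁺]/[Ni²⁺] = 0.119.
E = E° − (RT/nF) ln Q = 0.18 − (8.314×283)/(2×96485) × (-2.125) = 0.180 + 0.026 = 0.206 V.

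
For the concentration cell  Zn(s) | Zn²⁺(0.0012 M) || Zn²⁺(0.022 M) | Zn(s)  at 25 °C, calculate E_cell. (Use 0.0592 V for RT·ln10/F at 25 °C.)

0.037 V

Both half-cells are Zn²⁺/Zn, so E°_cell = 0. The concentrated side is the cathode; the cell reaction moves Zn²⁺ from high to low concentration with n = 2.
Q = [Zn²⁺]_dilute/[Zn²⁺]_conc = 0.0012/0.022 = 0.0545.
E = 0 − (0.0592/2) log Q = −(0.0592/2)(-1.263) = 0.0374 V.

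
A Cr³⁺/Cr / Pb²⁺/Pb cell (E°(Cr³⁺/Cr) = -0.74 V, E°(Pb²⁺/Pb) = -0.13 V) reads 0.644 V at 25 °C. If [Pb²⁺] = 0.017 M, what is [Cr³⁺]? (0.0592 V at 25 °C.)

4.2 × 10^-5 M

From the Nernst equation, log Q = n(E° − E)/0.0592 = 6(0.61 − 0.644)/0.0592 = -3.446, so Q = 3.58 × 10^-4.
With Q = [Cr³⁺]^2/[Pb²⁺]^3 and the known concentrations, [Cr³⁺]^2 in the numerator gives [Cr³⁺] = 4.2 × 10^-5 M.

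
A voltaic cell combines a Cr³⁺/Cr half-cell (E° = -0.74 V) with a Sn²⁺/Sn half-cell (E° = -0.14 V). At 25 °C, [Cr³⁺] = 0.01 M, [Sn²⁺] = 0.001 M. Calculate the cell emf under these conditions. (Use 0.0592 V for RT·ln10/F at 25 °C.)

0.551 V

The Sn²⁺/Sn couple has the higher reduction potential and acts as the cathode, so E°_cell = -0.14 − (-0.74) = 0.60 V.
Balancing electrons gives n = 6; the reaction quotient is Q = [Cr³⁺]^2/[Sn²⁺]^3 = 1 × 10^5.
At 25 °C, E = E° − (0.0592/n) log Q = 0.60 − (0.0592/6)(5.000) = 0.600 − 0.049 = 0.551 V.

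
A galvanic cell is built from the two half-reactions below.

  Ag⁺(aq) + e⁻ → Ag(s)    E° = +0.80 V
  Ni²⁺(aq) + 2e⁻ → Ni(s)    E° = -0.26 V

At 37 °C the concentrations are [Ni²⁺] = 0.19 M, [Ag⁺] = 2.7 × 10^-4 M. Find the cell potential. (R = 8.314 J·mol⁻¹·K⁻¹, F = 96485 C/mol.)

The Ag⁺/Ag couple has the higher reduction potential and acts as the cathode, so E°_cell = +0.80 − (-0.26) = 1.06 V.
Balancing electrons gives n = 2; the reaction quotient is Q = [Ni²⁺]/[Ag⁺]^2 = 2.61 × 10^6.
E = E° − (RT/nF) ln Q = 1.06 − (8.314×310)/(2×96485) × (14.773) = 1.060 − 0.197 = 0.863 V.

0.863 V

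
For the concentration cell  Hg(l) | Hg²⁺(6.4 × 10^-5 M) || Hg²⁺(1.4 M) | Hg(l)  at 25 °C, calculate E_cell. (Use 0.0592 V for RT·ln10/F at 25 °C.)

Both half-cells are Hg²⁺/Hg, so E°_cell = 0. The concentrated side is the cathode; the cell reaction moves Hg²⁺ from high to low concentration with n = 2.
Q = [Hg²⁺]_dilute/[Hg²⁺]_conc = 6.4 × 10^-5/1.4 = 4.57 × 10^-5.
E = 0 − (0.0592/2) log Q = −(0.0592/2)(-4.340) = 0.1285 V.

0.13 V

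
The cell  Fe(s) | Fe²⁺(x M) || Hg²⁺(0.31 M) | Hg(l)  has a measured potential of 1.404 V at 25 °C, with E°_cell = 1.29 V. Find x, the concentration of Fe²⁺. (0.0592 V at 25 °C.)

4.4 × 10^-5 M

From the Nernst equation, log Q = n(E° − E)/0.0592 = 2(1.29 − 1.404)/0.0592 = -3.851, so Q = 1.41 × 10^-4.
With Q = [Fe²⁺]/[Hg²⁺] and the known concentrations, [Fe²⁺] in the numerator gives [Fe²⁺] = 4.4 × 10^-5 M.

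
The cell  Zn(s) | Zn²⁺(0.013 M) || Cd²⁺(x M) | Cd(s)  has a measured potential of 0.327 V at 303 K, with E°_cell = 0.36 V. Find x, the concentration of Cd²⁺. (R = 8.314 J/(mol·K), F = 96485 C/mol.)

From the Nernst equation, ln Q = nF(E° − E)/RT = 2×96485×(0.36 − 0.327)/(8.314×303) = 2.528, so Q = 12.5.
With Q = [Zn²⁺]/[Cd²⁺] and the known concentrations, [Cd²⁺] in the denominator gives [Cd²⁺] = 0.001 M.

0.001 M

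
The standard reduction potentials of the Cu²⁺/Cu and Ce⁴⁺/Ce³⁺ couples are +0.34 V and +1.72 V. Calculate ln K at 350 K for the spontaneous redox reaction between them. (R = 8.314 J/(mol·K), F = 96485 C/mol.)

ln K = 91.5

E°_cell = +1.72 − (+0.34) = 1.38 V, with n = 2 electrons transferred.
At equilibrium E = 0, so the Nernst equation gives ln K = nFE°/RT = (2)(96485)(1.38)/((8.314)(350)) = 91.51.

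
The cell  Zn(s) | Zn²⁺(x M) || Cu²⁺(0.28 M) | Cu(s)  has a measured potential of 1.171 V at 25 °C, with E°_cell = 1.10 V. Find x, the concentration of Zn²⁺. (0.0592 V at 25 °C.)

0.0011 M

From the Nernst equation, log Q = n(E° − E)/0.0592 = 2(1.10 − 1.171)/0.0592 = -2.399, so Q = 0.00399.
With Q = [Zn²⁺]/[Cu²⁺] and the known concentrations, [Zn²⁺] in the numerator gives [Zn²⁺] = 0.0011 M.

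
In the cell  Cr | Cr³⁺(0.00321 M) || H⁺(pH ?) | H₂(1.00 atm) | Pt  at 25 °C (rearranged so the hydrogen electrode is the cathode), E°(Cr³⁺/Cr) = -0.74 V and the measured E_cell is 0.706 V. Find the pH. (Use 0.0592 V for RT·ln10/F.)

pH = 1.41

E°_cell = 0.74 V and n = 6.
log Q = n(E° − E)/0.0592 = 6×(0.74 − 0.706)/0.0592 = 3.446.
With Q = [Cr³⁺]^2·P(H₂)^3 / [H⁺]^6, solving for [H⁺] gives log[H⁺] = -1.405, so pH = 1.41.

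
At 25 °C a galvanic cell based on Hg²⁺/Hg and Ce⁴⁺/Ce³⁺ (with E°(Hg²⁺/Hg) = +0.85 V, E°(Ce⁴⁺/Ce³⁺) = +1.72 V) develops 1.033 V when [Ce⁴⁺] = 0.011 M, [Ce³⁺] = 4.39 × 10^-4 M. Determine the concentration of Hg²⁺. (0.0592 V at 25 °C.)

From the Nernst equation, log Q = n(E° − E)/0.0592 = 2(0.87 − 1.033)/0.0592 = -5.507, so Q = 3.11 × 10^-6.
With Q = [Hg²⁺]·[Ce³⁺]^2/[Ce⁴⁺]^2 and the known concentrations, [Hg²⁺] in the numerator gives [Hg²⁺] = 0.002 M.

0.002 M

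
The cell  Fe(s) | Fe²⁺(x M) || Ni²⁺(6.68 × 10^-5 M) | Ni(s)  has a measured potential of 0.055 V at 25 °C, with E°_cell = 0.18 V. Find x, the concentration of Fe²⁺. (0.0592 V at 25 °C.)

1.1 M

From the Nernst equation, log Q = n(E° − E)/0.0592 = 2(0.18 − 0.055)/0.0592 = 4.223, so Q = 1.67 × 10^4.
With Q = [Fe²⁺]/[Ni²⁺] and the known concentrations, [Fe²⁺] in the numerator gives [Fe²⁺] = 1.1 M.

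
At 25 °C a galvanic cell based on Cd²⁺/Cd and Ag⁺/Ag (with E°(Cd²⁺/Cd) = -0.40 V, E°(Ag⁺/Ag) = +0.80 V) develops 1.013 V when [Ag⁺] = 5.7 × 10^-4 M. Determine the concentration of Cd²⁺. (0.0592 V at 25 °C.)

0.68 M

From the Nernst equation, log Q = n(E° − E)/0.0592 = 2(1.20 − 1.013)/0.0592 = 6.318, so Q = 2.08 × 10^6.
With Q = [Cd²⁺]/[Ag⁺]^2 and the known concentrations, [Cd²⁺] in the numerator gives [Cd²⁺] = 0.68 M.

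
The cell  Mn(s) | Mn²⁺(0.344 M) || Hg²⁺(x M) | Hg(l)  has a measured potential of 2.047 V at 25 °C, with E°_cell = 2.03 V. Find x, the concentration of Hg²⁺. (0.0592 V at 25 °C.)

1.3 M

From the Nernst equation, log Q = n(E° − E)/0.0592 = 2(2.03 − 2.047)/0.0592 = -0.574, so Q = 0.266.
With Q = [Mn²⁺]/[Hg²⁺] and the known concentrations, [Hg²⁺] in the denominator gives [Hg²⁺] = 1.3 M.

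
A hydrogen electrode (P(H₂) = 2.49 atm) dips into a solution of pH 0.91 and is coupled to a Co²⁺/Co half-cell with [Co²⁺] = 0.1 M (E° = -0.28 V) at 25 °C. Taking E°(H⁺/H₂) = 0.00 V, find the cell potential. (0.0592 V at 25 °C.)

0.24 V

The hydrogen couple is the cathode, so E°_cell = 0.28 V; n = 2.
[H⁺] = 10^(−0.91) = 0.12 M, and Q = [Co²⁺]·P(H₂) / [H⁺]^2 = 16.5.
E = E° − (0.0592/2) log Q = 0.28 − (0.0592/2)(1.216) = 0.244 V.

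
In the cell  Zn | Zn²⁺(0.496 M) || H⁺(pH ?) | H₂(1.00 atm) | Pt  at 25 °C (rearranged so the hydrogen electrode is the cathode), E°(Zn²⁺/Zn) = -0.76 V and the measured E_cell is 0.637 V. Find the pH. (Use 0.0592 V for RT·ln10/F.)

E°_cell = 0.76 V and n = 2.
log Q = n(E° − E)/0.0592 = 2×(0.76 − 0.637)/0.0592 = 4.155.
With Q = [Zn²⁺]·P(H₂) / [H⁺]^2, solving for [H⁺] gives log[H⁺] = -2.230, so pH = 2.23.

pH = 2.23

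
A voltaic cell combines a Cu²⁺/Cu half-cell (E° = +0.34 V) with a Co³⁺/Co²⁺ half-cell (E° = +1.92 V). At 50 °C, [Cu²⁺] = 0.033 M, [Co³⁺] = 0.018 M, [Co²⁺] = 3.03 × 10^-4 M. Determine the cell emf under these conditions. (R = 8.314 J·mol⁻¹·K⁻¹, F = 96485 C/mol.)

The Co³⁺/Co²⁺ couple has the higher reduction potential and acts as the cathode, so E°_cell = +1.92 − (+0.34) = 1.58 V.
Balancing electrons gives n = 2; the reaction quotient is Q = [Cu²⁺]·[Co²⁺]^2/[Co³⁺]^2 = 9.35 × 10^-6.
E = E° − (RT/nF) ln Q = 1.58 − (8.314×323)/(2×96485) × (-11.580) = 1.580 + 0.161 = 1.741 V.

1.74 V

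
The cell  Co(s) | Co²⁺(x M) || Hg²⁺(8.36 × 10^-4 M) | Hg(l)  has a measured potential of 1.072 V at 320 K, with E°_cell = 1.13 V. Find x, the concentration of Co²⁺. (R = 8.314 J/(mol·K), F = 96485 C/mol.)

From the Nernst equation, ln Q = nF(E° − E)/RT = 2×96485×(1.13 − 1.072)/(8.314×320) = 4.207, so Q = 67.1.
With Q = [Co²⁺]/[Hg²⁺] and the known concentrations, [Co²⁺] in the numerator gives [Co²⁺] = 0.056 M.

0.056 M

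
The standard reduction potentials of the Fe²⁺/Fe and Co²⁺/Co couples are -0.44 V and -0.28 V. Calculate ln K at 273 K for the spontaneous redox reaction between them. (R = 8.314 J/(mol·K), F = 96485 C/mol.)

ln K = 13.6

E°_cell = -0.28 − (-0.44) = 0.16 V, with n = 2 electrons transferred.
At equilibrium E = 0, so the Nernst equation gives ln K = nFE°/RT = (2)(96485)(0.16)/((8.314)(273)) = 13.60.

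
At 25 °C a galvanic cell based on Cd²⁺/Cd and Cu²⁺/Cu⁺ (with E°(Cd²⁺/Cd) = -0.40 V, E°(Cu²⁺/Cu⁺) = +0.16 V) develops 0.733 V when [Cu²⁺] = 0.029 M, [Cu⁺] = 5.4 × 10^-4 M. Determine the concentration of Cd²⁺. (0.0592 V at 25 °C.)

From the Nernst equation, log Q = n(E° − E)/0.0592 = 2(0.56 − 0.733)/0.0592 = -5.845, so Q = 1.43 × 10^-6.
With Q = [Cd²⁺]·[Cu⁺]^2/[Cu²⁺]^2 and the known concentrations, [Cd²⁺] in the numerator gives [Cd²⁺] = 0.0041 M.

0.0041 M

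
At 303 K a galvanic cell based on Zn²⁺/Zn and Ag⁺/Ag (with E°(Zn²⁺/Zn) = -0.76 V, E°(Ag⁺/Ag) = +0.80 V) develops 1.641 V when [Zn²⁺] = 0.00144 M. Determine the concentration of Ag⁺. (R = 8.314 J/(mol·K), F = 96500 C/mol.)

0.84 M

From the Nernst equation, ln Q = nF(E° − E)/RT = 2×96500×(1.56 − 1.641)/(8.314×303) = -6.206, so Q = 0.00202.
With Q = [Zn²⁺]/[Ag⁺]^2 and the known concentrations, [Ag⁺]^2 in the denominator gives [Ag⁺] = 0.84 M.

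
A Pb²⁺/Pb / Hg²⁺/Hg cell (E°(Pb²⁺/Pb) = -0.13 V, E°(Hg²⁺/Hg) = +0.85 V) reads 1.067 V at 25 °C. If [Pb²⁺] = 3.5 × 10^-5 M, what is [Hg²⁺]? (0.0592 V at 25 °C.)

0.03 M

From the Nernst equation, log Q = n(E° − E)/0.0592 = 2(0.98 − 1.067)/0.0592 = -2.939, so Q = 0.00115.
With Q = [Pb²⁺]/[Hg²⁺] and the known concentrations, [Hg²⁺] in the denominator gives [Hg²⁺] = 0.03 M.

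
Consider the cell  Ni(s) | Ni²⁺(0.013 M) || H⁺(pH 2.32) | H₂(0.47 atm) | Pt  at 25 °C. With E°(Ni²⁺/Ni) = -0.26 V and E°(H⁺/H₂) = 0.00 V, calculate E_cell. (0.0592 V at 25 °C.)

The hydrogen couple is the cathode, so E°_cell = 0.26 V; n = 2.
[H⁺] = 10^(−2.32) = 0.0048 M, and Q = [Ni²⁺]·P(H₂) / [H⁺]^2 = 267.
E = E° − (0.0592/2) log Q = 0.26 − (0.0592/2)(2.426) = 0.188 V.

0.19 V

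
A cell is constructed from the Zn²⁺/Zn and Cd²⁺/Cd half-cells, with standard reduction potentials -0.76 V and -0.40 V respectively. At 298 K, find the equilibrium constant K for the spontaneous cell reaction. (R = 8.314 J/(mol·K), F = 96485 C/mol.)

1.5 × 10^12

E°_cell = -0.40 − (-0.76) = 0.36 V, with n = 2 electrons transferred.
At equilibrium E = 0, so the Nernst equation gives ln K = nFE°/RT = (2)(96485)(0.36)/((8.314)(298)) = 28.04.
K = e^28.04 = 1.5 × 10^12.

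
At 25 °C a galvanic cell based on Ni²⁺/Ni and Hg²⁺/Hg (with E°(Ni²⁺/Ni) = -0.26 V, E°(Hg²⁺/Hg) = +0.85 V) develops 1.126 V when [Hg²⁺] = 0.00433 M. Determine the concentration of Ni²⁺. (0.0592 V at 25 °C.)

From the Nernst equation, log Q = n(E° − E)/0.0592 = 2(1.11 − 1.126)/0.0592 = -0.541, so Q = 0.288.
With Q = [Ni²⁺]/[Hg²⁺] and the known concentrations, [Ni²⁺] in the numerator gives [Ni²⁺] = 0.0012 M.

0.0012 M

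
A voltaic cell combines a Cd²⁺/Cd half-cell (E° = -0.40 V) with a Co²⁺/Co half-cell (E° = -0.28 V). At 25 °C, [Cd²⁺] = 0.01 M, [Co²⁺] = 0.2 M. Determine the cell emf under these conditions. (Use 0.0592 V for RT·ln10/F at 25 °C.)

The Co²⁺/Co couple has the higher reduction potential and acts as the cathode, so E°_cell = -0.28 − (-0.40) = 0.12 V.
Balancing electrons gives n = 2; the reaction quotient is Q = [Cd²⁺]/[Co²⁺] = 0.0500.
At 25 °C, E = E° − (0.0592/n) log Q = 0.12 − (0.0592/2)(-1.301) = 0.120 + 0.039 = 0.159 V.

0.159 V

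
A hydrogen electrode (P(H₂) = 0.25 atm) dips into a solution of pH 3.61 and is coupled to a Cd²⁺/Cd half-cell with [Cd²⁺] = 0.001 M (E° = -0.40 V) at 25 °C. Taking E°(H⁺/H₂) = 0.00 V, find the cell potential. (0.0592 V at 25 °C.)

The hydrogen couple is the cathode, so E°_cell = 0.40 V; n = 2.
[H⁺] = 10^(−3.61) = 2.5 × 10^-4 M, and Q = [Cd²⁺]·P(H₂) / [H⁺]^2 = 4150.
E = E° − (0.0592/2) log Q = 0.40 − (0.0592/2)(3.618) = 0.293 V.

0.29 V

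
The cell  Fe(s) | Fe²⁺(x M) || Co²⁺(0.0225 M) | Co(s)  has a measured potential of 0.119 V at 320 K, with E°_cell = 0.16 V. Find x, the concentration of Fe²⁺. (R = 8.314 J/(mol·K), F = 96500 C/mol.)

0.44 M

From the Nernst equation, ln Q = nF(E° − E)/RT = 2×96500×(0.16 − 0.119)/(8.314×320) = 2.974, so Q = 19.6.
With Q = [Fe²⁺]/[Co²⁺] and the known concentrations, [Fe²⁺] in the numerator gives [Fe²⁺] = 0.44 M.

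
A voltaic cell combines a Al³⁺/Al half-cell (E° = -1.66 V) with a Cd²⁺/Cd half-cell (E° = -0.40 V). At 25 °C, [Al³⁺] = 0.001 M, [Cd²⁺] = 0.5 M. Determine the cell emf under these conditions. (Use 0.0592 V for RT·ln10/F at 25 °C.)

The Cd²⁺/Cd couple has the higher reduction potential and acts as the cathode, so E°_cell = -0.40 − (-1.66) = 1.26 V.
Balancing electrons gives n = 6; the reaction quotient is Q = [Al³⁺]^2/[Cd²⁺]^3 = 8 × 10^-6.
At 25 °C, E = E° − (0.0592/n) log Q = 1.26 − (0.0592/6)(-5.097) = 1.260 + 0.050 = 1.310 V.

1.31 V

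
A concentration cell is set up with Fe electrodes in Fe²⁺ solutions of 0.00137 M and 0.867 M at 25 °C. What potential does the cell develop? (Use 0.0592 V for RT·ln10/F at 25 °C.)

Both half-cells are Fe²⁺/Fe, so E°_cell = 0. The concentrated side is the cathode; the cell reaction moves Fe²⁺ from high to low concentration with n = 2.
Q = [Fe²⁺]_dilute/[Fe²⁺]_conc = 0.00137/0.867 = 0.00158.
E = 0 − (0.0592/2) log Q = −(0.0592/2)(-2.801) = 0.0829 V.

0.083 V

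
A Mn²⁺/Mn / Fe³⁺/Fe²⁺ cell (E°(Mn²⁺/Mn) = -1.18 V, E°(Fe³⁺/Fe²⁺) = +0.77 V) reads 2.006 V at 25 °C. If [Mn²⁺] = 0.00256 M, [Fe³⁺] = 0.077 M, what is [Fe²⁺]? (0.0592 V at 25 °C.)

From the Nernst equation, log Q = n(E° − E)/0.0592 = 2(1.95 − 2.006)/0.0592 = -1.892, so Q = 0.0128.
With Q = [Mn²⁺]·[Fe²⁺]^2/[Fe³⁺]^2 and the known concentrations, [Fe²⁺]^2 in the numerator gives [Fe²⁺] = 0.17 M.

0.17 M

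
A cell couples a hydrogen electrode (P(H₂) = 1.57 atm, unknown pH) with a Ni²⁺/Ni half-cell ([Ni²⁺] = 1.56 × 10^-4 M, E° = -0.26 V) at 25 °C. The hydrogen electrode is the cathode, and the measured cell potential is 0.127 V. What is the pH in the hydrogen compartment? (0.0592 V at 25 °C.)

pH = 4.05

E°_cell = 0.26 V and n = 2.
log Q = n(E° − E)/0.0592 = 2×(0.26 − 0.127)/0.0592 = 4.493.
With Q = [Ni²⁺]·P(H₂) / [H⁺]^2, solving for [H⁺] gives log[H⁺] = -4.052, so pH = 4.05.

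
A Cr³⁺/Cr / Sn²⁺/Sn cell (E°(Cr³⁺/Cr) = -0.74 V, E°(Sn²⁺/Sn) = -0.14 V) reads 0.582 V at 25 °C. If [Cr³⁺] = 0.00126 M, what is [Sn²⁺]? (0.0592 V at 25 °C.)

0.0029 M

From the Nernst equation, log Q = n(E° − E)/0.0592 = 6(0.60 − 0.582)/0.0592 = 1.824, so Q = 66.7.
With Q = [Cr³⁺]^2/[Sn²⁺]^3 and the known concentrations, [Sn²⁺]^3 in the denominator gives [Sn²⁺] = 0.0029 M.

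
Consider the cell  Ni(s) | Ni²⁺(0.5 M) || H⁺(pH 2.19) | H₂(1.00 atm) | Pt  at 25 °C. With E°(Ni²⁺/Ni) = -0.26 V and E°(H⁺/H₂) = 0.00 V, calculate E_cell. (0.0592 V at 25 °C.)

0.14 V

The hydrogen couple is the cathode, so E°_cell = 0.26 V; n = 2.
[H⁺] = 10^(−2.19) = 0.0065 M, and Q = [Ni²⁺]·P(H₂) / [H⁺]^2 = 1.2 × 10^4.
E = E° − (0.0592/2) log Q = 0.26 − (0.0592/2)(4.079) = 0.139 V.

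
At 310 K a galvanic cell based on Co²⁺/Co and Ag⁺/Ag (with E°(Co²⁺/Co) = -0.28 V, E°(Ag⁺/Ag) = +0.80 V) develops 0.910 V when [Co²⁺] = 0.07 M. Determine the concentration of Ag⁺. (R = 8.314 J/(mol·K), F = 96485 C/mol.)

From the Nernst equation, ln Q = nF(E° − E)/RT = 2×96485×(1.08 − 0.910)/(8.314×310) = 12.728, so Q = 3.37 × 10^5.
With Q = [Co²⁺]/[Ag⁺]^2 and the known concentrations, [Ag⁺]^2 in the denominator gives [Ag⁺] = 4.6 × 10^-4 M.

4.6 × 10^-4 M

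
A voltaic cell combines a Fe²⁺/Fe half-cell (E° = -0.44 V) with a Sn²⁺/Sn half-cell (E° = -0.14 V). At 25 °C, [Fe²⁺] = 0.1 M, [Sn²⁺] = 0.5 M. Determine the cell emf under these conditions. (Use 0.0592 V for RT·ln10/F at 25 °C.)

The Sn²⁺/Sn couple has the higher reduction potential and acts as the cathode, so E°_cell = -0.14 − (-0.44) = 0.30 V.
Balancing electrons gives n = 2; the reaction quotient is Q = [Fe²⁺]/[Sn²⁺] = 0.200.
At 25 °C, E = E° − (0.0592/n) log Q = 0.30 − (0.0592/2)(-0.699) = 0.300 + 0.021 = 0.321 V.

0.321 V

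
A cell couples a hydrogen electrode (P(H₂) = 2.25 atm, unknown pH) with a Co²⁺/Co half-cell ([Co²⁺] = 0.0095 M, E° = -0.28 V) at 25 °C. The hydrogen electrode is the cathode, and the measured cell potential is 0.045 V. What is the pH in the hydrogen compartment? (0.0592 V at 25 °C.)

pH = 4.80

E°_cell = 0.28 V and n = 2.
log Q = n(E° − E)/0.0592 = 2×(0.28 − 0.045)/0.0592 = 7.939.
With Q = [Co²⁺]·P(H₂) / [H⁺]^2, solving for [H⁺] gives log[H⁺] = -4.805, so pH = 4.80.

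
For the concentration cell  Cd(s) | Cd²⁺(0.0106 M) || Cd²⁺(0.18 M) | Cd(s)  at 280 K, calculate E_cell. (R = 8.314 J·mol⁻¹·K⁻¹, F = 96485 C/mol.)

Both half-cells are Cd²⁺/Cd, so E°_cell = 0. The concentrated side is the cathode; the cell reaction moves Cd²⁺ from high to low concentration with n = 2.
Q = [Cd²⁺]_dilute/[Cd²⁺]_conc = 0.0106/0.18 = 0.0589.
E = 0 − (RT/nF) ln Q = −((8.314×280)/(2×96485))(-2.832) = 0.0342 V.

0.034 V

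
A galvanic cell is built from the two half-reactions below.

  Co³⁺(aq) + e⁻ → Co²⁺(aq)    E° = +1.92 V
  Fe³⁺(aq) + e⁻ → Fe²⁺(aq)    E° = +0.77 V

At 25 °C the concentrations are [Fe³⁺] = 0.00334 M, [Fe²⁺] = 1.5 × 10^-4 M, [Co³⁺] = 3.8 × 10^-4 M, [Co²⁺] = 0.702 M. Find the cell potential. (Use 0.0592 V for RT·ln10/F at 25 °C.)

The Co³⁺/Co²⁺ couple has the higher reduction potential and acts as the cathode, so E°_cell = +1.92 − (+0.77) = 1.15 V.
Balancing electrons gives n = 1; the reaction quotient is Q = [Fe³⁺]·[Co²⁺]/([Fe²⁺]·[Co³⁺]) = 4.11 × 10^4.
At 25 °C, E = E° − (0.0592/n) log Q = 1.15 − (0.0592/1)(4.614) = 1.150 − 0.273 = 0.877 V.

0.877 V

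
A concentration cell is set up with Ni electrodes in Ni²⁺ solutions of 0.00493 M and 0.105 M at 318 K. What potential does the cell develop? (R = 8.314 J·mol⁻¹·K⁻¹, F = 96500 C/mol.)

Both half-cells are Ni²⁺/Ni, so E°_cell = 0. The concentrated side is the cathode; the cell reaction moves Ni²⁺ from high to low concentration with n = 2.
Q = [Ni²⁺]_dilute/[Ni²⁺]_conc = 0.00493/0.105 = 0.0470.
E = 0 − (RT/nF) ln Q = −((8.314×318)/(2×96500))(-3.059) = 0.0419 V.

0.042 V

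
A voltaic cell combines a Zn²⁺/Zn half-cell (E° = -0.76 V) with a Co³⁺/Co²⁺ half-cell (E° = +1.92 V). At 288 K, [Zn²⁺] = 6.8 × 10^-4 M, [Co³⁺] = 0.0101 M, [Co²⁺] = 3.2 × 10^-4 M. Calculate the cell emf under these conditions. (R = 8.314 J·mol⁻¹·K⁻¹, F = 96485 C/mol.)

The Co³⁺/Co²⁺ couple has the higher reduction potential and acts as the cathode, so E°_cell = +1.92 − (-0.76) = 2.68 V.
Balancing electrons gives n = 2; the reaction quotient is Q = [Zn²⁺]·[Co²⁺]^2/[Co³⁺]^2 = 6.83 × 10^-7.
E = E° − (RT/nF) ln Q = 2.68 − (8.314×288)/(2×96485) × (-14.197) = 2.680 + 0.176 = 2.856 V.

2.86 V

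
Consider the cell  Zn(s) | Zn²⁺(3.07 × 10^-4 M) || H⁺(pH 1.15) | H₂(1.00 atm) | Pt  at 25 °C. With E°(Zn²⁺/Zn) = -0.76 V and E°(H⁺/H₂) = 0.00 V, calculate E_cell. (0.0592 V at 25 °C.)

The hydrogen couple is the cathode, so E°_cell = 0.76 V; n = 2.
[H⁺] = 10^(−1.15) = 0.071 M, and Q = [Zn²⁺]·P(H₂) / [H⁺]^2 = 0.0613.
E = E° − (0.0592/2) log Q = 0.76 − (0.0592/2)(-1.213) = 0.796 V.

0.80 V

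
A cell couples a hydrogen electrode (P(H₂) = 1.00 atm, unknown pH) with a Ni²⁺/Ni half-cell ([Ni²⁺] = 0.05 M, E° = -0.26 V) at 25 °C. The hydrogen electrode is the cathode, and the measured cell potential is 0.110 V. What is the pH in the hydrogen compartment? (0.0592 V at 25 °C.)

E°_cell = 0.26 V and n = 2.
log Q = n(E° − E)/0.0592 = 2×(0.26 − 0.110)/0.0592 = 5.068.
With Q = [Ni²⁺]·P(H₂) / [H⁺]^2, solving for [H⁺] gives log[H⁺] = -3.184, so pH = 3.18.

pH = 3.18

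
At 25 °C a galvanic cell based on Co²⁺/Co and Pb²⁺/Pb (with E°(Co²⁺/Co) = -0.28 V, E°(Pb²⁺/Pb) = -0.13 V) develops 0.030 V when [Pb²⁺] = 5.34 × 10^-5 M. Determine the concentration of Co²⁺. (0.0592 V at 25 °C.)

From the Nernst equation, log Q = n(E° − E)/0.0592 = 2(0.15 − 0.030)/0.0592 = 4.054, so Q = 1.13 × 10^4.
With Q = [Co²⁺]/[Pb²⁺] and the known concentrations, [Co²⁺] in the numerator gives [Co²⁺] = 0.6 M.

0.6 M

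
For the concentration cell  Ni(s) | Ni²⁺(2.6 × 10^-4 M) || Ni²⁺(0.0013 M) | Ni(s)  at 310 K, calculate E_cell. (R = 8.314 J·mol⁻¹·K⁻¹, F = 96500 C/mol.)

0.021 V

Both half-cells are Ni²⁺/Ni, so E°_cell = 0. The concentrated side is the cathode; the cell reaction moves Ni²⁺ from high to low concentration with n = 2.
Q = [Ni²⁺]_dilute/[Ni²⁺]_conc = 2.6 × 10^-4/0.0013 = 0.200.
E = 0 − (RT/nF) ln Q = −((8.314×310)/(2×96500))(-1.609) = 0.0215 V.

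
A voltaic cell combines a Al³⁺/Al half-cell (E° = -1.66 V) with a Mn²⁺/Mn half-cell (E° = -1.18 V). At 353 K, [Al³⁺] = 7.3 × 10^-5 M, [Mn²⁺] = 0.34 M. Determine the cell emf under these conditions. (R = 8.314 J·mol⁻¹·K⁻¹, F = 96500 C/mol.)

The Mn²⁺/Mn couple has the higher reduction potential and acts as the cathode, so E°_cell = -1.18 − (-1.66) = 0.48 V.
Balancing electrons gives n = 6; the reaction quotient is Q = [Al³⁺]^2/[Mn²⁺]^3 = 1.36 × 10^-7.
E = E° − (RT/nF) ln Q = 0.48 − (8.314×353)/(6×96500) × (-15.814) = 0.480 + 0.080 = 0.560 V.

0.560 V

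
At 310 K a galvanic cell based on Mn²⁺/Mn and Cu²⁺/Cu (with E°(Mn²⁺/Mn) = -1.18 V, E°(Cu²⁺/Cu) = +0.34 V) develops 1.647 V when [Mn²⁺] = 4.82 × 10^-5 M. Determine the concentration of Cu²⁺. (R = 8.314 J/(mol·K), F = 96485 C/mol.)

0.65 M

From the Nernst equation, ln Q = nF(E° − E)/RT = 2×96485×(1.52 − 1.647)/(8.314×310) = -9.509, so Q = 7.42 × 10^-5.
With Q = [Mn²⁺]/[Cu²⁺] and the known concentrations, [Cu²⁺] in the denominator gives [Cu²⁺] = 0.65 M.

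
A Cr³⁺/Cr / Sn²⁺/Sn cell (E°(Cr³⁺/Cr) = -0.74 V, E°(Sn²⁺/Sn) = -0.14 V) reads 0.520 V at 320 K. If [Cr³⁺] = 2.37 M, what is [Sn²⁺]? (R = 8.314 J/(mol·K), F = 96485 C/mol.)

0.0054 M

From the Nernst equation, ln Q = nF(E° − E)/RT = 6×96485×(0.60 − 0.520)/(8.314×320) = 17.408, so Q = 3.63 × 10^7.
With Q = [Cr³⁺]^2/[Sn²⁺]^3 and the known concentrations, [Sn²⁺]^3 in the denominator gives [Sn²⁺] = 0.0054 M.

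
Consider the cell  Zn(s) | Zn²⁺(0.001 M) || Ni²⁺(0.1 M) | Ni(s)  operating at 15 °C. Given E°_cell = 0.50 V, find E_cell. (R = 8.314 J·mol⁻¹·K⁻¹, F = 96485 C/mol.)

0.557 V

Balancing electrons gives n = 2; the reaction quotient is Q = [Zn²⁺]/[Ni²⁺] = 0.0100.
E = E° − (RT/nF) ln Q = 0.50 − (8.314×288)/(2×96485) × (-4.605) = 0.500 + 0.057 = 0.557 V.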